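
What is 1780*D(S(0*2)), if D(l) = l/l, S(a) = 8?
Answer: 1780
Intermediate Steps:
D(l) = 1
1780*D(S(0*2)) = 1780*1 = 1780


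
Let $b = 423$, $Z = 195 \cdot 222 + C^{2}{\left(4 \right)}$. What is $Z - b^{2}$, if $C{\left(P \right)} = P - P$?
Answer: $-135639$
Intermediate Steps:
$C{\left(P \right)} = 0$
$Z = 43290$ ($Z = 195 \cdot 222 + 0^{2} = 43290 + 0 = 43290$)
$Z - b^{2} = 43290 - 423^{2} = 43290 - 178929 = -135639$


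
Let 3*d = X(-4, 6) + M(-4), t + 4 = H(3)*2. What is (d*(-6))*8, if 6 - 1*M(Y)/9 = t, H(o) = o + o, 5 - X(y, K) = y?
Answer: 144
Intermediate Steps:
X(y, K) = 5 - y
H(o) = 2*o
t = 8 (t = -4 + (2*3)*2 = -4 + 6*2 = -4 + 12 = 8)
M(Y) = -18 (M(Y) = 54 - 9*8 = 54 - 72 = -18)
d = -3 (d = ((5 - 1*(-4)) - 18)/3 = ((5 + 4) - 18)/3 = (9 - 18)/3 = (⅓)*(-9) = -3)
(d*(-6))*8 = -3*(-6)*8 = 18*8 = 144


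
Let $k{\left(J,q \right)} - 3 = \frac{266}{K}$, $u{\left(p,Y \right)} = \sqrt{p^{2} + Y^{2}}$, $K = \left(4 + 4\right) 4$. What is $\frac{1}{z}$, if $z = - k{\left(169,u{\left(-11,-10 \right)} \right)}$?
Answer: $- \frac{16}{181} \approx -0.088398$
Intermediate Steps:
$K = 32$ ($K = 8 \cdot 4 = 32$)
$u{\left(p,Y \right)} = \sqrt{Y^{2} + p^{2}}$
$k{\left(J,q \right)} = \frac{181}{16}$ ($k{\left(J,q \right)} = 3 + \frac{266}{32} = 3 + 266 \cdot \frac{1}{32} = 3 + \frac{133}{16} = \frac{181}{16}$)
$z = - \frac{181}{16}$ ($z = \left(-1\right) \frac{181}{16} = - \frac{181}{16} \approx -11.313$)
$\frac{1}{z} = \frac{1}{- \frac{181}{16}} = - \frac{16}{181}$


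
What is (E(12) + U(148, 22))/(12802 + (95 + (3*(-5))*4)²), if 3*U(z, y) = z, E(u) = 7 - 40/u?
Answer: 53/14027 ≈ 0.0037784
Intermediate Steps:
E(u) = 7 - 40/u
U(z, y) = z/3
(E(12) + U(148, 22))/(12802 + (95 + (3*(-5))*4)²) = ((7 - 40/12) + (⅓)*148)/(12802 + (95 + (3*(-5))*4)²) = ((7 - 40*1/12) + 148/3)/(12802 + (95 - 15*4)²) = ((7 - 10/3) + 148/3)/(12802 + (95 - 60)²) = (11/3 + 148/3)/(12802 + 35²) = 53/(12802 + 1225) = 53/14027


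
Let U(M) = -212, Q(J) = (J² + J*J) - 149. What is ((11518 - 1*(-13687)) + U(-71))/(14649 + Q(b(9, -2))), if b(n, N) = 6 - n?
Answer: 24993/14518 ≈ 1.7215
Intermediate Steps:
Q(J) = -149 + 2*J² (Q(J) = (J² + J²) - 149 = 2*J² - 149 = -149 + 2*J²)
((11518 - 1*(-13687)) + U(-71))/(14649 + Q(b(9, -2))) = ((11518 - 1*(-13687)) - 212)/(14649 + (-149 + 2*(6 - 1*9)²)) = ((11518 + 13687) - 212)/(14649 + (-149 + 2*(6 - 9)²)) = (25205 - 212)/(14649 + (-149 + 2*(-3)²)) = 24993/(14649 + (-149 + 2*9)) = 24993/(14649 + (-149 + 18)) = 24993/(14649 - 131) = 24993/14518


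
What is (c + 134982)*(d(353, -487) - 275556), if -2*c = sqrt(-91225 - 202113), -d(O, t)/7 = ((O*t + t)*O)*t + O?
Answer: -28003374638665686 + 207460066073*I*sqrt(293338)/2 ≈ -2.8003e+16 + 5.6181e+13*I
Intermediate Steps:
d(O, t) = -7*O - 7*O*t*(t + O*t) (d(O, t) = -7*(((O*t + t)*O)*t + O) = -7*(((t + O*t)*O)*t + O) = -7*((O*(t + O*t))*t + O) = -7*(O*t*(t + O*t) + O) = -7*(O + O*t*(t + O*t)) = -7*O - 7*O*t*(t + O*t))
c = -I*sqrt(293338)/2 (c = -sqrt(-91225 - 202113)/2 = -I*sqrt(293338)/2 ≈ -270.8*I)
(c + 134982)*(d(353, -487) - 275556) = (-I*sqrt(293338)/2 + 134982)*(-7*353*(1 + (-487)**2 + 353*(-487)**2) - 275556) = (134982 - I*sqrt(293338)/2)*(-7*353*(1 + 237169 + 353*237169) - 275556) = (134982 - I*sqrt(293338)/2)*(-7*353*(1 + 237169 + 83720657) - 275556) = (134982 - I*sqrt(293338)/2)*(-7*353*83957827 - 275556) = (134982 - I*sqrt(293338)/2)*(-207459790517 - 275556) = (134982 - I*sqrt(293338)/2)*(-207460066073) = -28003374638665686 + 207460066073*I*sqrt(293338)/2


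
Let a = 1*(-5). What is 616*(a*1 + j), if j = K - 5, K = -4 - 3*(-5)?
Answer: 616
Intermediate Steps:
K = 11 (K = -4 + 15 = 11)
j = 6 (j = 11 - 5 = 6)
a = -5
616*(a*1 + j) = 616*(-5*1 + 6) = 616*(-5 + 6) = 616*1 = 616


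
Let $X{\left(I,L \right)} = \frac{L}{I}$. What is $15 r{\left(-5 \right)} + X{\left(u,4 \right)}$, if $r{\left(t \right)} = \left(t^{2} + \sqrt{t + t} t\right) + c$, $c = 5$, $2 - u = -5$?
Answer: $\frac{3154}{7} - 75 i \sqrt{10} \approx 450.57 - 237.17 i$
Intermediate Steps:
$u = 7$ ($u = 2 - -5 = 2 + 5 = 7$)
$r{\left(t \right)} = 5 + t^{2} + \sqrt{2} t^{\frac{3}{2}}$ ($r{\left(t \right)} = \left(t^{2} + \sqrt{t + t} t\right) + 5 = \left(t^{2} + \sqrt{2 t} t\right) + 5 = \left(t^{2} + \sqrt{2} \sqrt{t} t\right) + 5 = \left(t^{2} + \sqrt{2} t^{\frac{3}{2}}\right) + 5 = 5 + t^{2} + \sqrt{2} t^{\frac{3}{2}}$)
$15 r{\left(-5 \right)} + X{\left(u,4 \right)} = 15 \left(5 + \left(-5\right)^{2} + \sqrt{2} \left(-5\right)^{\frac{3}{2}}\right) + \frac{4}{7} = 15 \left(5 + 25 + \sqrt{2} \left(- 5 i \sqrt{5}\right)\right) + 4 \cdot \frac{1}{7} = 15 \left(5 + 25 - 5 i \sqrt{10}\right) + \frac{4}{7} = 15 \left(30 - 5 i \sqrt{10}\right) + \frac{4}{7} = \left(450 - 75 i \sqrt{10}\right) + \frac{4}{7} = \frac{3154}{7} - 75 i \sqrt{10}$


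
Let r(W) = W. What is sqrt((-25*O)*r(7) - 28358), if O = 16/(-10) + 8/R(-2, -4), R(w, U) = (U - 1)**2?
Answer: 3*I*sqrt(3126) ≈ 167.73*I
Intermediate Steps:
R(w, U) = (-1 + U)**2
O = -32/25 (O = 16/(-10) + 8/((-1 - 4)**2) = 16*(-1/10) + 8/((-5)**2) = -8/5 + 8/25 = -32/25 ≈ -1.2800)
sqrt((-25*O)*r(7) - 28358) = sqrt(-25*(-32/25)*7 - 28358) = sqrt(32*7 - 28358) = sqrt(224 - 28358) = sqrt(-28134) = 3*I*sqrt(3126)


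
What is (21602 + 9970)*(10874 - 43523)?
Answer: -1030794228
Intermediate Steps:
(21602 + 9970)*(10874 - 43523) = 31572*(-32649) = -1030794228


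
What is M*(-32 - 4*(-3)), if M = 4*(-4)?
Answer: 320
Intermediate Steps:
M = -16
M*(-32 - 4*(-3)) = -16*(-32 - 4*(-3)) = -16*(-32 + 12) = -16*(-20) = 320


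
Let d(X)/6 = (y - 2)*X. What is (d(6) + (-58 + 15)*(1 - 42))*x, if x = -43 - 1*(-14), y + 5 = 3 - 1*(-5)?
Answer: -52171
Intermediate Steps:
y = 3 (y = -5 + (3 - 1*(-5)) = -5 + (3 + 5) = -5 + 8 = 3)
d(X) = 6*X (d(X) = 6*((3 - 2)*X) = 6*(1*X) = 6*X)
x = -29 (x = -43 + 14 = -29)
(d(6) + (-58 + 15)*(1 - 42))*x = (6*6 + (-58 + 15)*(1 - 42))*(-29) = (36 - 43*(-41))*(-29) = (36 + 1763)*(-29) = 1799*(-29) = -52171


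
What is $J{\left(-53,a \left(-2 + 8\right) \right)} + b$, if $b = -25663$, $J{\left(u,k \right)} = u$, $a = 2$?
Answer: $-25716$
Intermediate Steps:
$J{\left(-53,a \left(-2 + 8\right) \right)} + b = -53 - 25663 = -25716$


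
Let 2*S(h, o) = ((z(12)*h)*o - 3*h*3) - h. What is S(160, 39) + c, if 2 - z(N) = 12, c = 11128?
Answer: -20872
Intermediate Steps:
z(N) = -10 (z(N) = 2 - 1*12 = 2 - 12 = -10)
S(h, o) = -5*h - 5*h*o (S(h, o) = (((-10*h)*o - 3*h*3) - h)/2 = ((-10*h*o - 9*h) - h)/2 = ((-9*h - 10*h*o) - h)/2 = (-10*h - 10*h*o)/2 = -5*h - 5*h*o)
S(160, 39) + c = 5*160*(-1 - 1*39) + 11128 = 5*160*(-1 - 39) + 11128 = 5*160*(-40) + 11128 = -32000 + 11128 = -20872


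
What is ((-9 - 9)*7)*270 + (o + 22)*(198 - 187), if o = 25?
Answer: -33503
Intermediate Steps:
((-9 - 9)*7)*270 + (o + 22)*(198 - 187) = ((-9 - 9)*7)*270 + (25 + 22)*(198 - 187) = -18*7*270 + 47*11 = -126*270 + 517 = -34020 + 517 = -33503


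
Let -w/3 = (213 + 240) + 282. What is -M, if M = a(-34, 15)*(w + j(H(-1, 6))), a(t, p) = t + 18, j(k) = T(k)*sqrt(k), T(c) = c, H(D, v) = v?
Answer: -35280 + 96*sqrt(6) ≈ -35045.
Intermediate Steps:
w = -2205 (w = -3*((213 + 240) + 282) = -3*(453 + 282) = -3*735 = -2205)
j(k) = k**(3/2) (j(k) = k*sqrt(k) = k**(3/2))
a(t, p) = 18 + t
M = 35280 - 96*sqrt(6) (M = (18 - 34)*(-2205 + 6**(3/2)) = -16*(-2205 + 6*sqrt(6)) = 35280 - 96*sqrt(6) ≈ 35045.)
-M = -(35280 - 96*sqrt(6)) = -35280 + 96*sqrt(6)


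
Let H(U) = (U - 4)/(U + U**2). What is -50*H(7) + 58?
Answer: 1549/28 ≈ 55.321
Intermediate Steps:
H(U) = (-4 + U)/(U + U**2)
-50*H(7) + 58 = -50*(-4 + 7)/(7*(1 + 7)) + 58 = -50*3/(7*8) + 58 = -50*3/56 + 58 = -75/28 + 58 = 1549/28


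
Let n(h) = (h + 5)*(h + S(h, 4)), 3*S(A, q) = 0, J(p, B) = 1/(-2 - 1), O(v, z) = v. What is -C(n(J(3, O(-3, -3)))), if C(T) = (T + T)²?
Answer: -784/81 ≈ -9.6790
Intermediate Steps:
J(p, B) = -⅓ (J(p, B) = 1/(-3) = -⅓)
S(A, q) = 0 (S(A, q) = (⅓)*0 = 0)
n(h) = h*(5 + h) (n(h) = (h + 5)*(h + 0) = (5 + h)*h = h*(5 + h))
C(T) = 4*T² (C(T) = (2*T)² = 4*T²)
-C(n(J(3, O(-3, -3)))) = -4*(-(5 - ⅓)/3)² = -4*(-⅓*14/3)² = -4*(-14/9)² = -4*196/81 = -1*784/81 = -784/81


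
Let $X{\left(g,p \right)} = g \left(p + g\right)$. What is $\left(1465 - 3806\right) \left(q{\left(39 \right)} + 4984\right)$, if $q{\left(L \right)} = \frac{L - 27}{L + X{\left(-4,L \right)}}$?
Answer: $- \frac{1178393852}{101} \approx -1.1667 \cdot 10^{7}$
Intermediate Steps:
$X{\left(g,p \right)} = g \left(g + p\right)$
$q{\left(L \right)} = \frac{-27 + L}{16 - 3 L}$ ($q{\left(L \right)} = \frac{L - 27}{L - 4 \left(-4 + L\right)} = \frac{-27 + L}{L - \left(-16 + 4 L\right)} = \frac{-27 + L}{16 - 3 L}$)
$\left(1465 - 3806\right) \left(q{\left(39 \right)} + 4984\right) = \left(1465 - 3806\right) \left(\frac{-27 + 39}{16 - 117} + 4984\right) = - 2341 \left(\frac{1}{16 - 117} \cdot 12 + 4984\right) = - 2341 \left(\frac{1}{-101} \cdot 12 + 4984\right) = - 2341 \left(\left(- \frac{1}{101}\right) 12 + 4984\right) = - 2341 \left(- \frac{12}{101} + 4984\right) = \left(-2341\right) \frac{503372}{101} = - \frac{1178393852}{101}$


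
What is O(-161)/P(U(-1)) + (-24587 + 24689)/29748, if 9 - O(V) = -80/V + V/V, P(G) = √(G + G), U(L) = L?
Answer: 17/4958 - 604*I*√2/161 ≈ 0.0034288 - 5.3055*I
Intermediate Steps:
P(G) = √2*√G (P(G) = √(2*G) = √2*√G)
O(V) = 8 + 80/V (O(V) = 9 - (-80/V + V/V) = 9 - (-80/V + 1) = 9 - (1 - 80/V) = 9 + (-1 + 80/V) = 8 + 80/V)
O(-161)/P(U(-1)) + (-24587 + 24689)/29748 = (8 + 80/(-161))/((√2*√(-1))) + (-24587 + 24689)/29748 = (8 + 80*(-1/161))/((√2*I)) + 102*(1/29748) = (8 - 80/161)/((I*√2)) + 17/4958 = 1208*(-I*√2/2)/161 + 17/4958 = -604*I*√2/161 + 17/4958 = 17/4958 - 604*I*√2/161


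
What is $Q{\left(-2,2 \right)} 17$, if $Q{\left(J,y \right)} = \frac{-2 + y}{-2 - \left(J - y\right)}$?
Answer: $0$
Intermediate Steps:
$Q{\left(J,y \right)} = \frac{-2 + y}{-2 + y - J}$
$Q{\left(-2,2 \right)} 17 = \frac{2 - 2}{2 - 2 - 2} \cdot 17 = \frac{1}{-2} \cdot 0 \cdot 17 = \left(- \frac{1}{2}\right) 0 \cdot 17 = 0 \cdot 17 = 0$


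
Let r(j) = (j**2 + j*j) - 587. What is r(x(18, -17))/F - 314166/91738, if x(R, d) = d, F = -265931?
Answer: -41772826452/12197989039 ≈ -3.4246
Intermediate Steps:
r(j) = -587 + 2*j**2 (r(j) = (j**2 + j**2) - 587 = 2*j**2 - 587 = -587 + 2*j**2)
r(x(18, -17))/F - 314166/91738 = (-587 + 2*(-17)**2)/(-265931) - 314166/91738 = (-587 + 2*289)*(-1/265931) - 314166*1/91738 = (-587 + 578)*(-1/265931) - 157083/45869 = -9*(-1/265931) - 157083/45869 = 9/265931 - 157083/45869 = -41772826452/12197989039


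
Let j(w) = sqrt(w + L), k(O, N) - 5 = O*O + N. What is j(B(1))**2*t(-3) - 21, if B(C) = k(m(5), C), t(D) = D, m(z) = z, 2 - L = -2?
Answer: -126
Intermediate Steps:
L = 4 (L = 2 - 1*(-2) = 2 + 2 = 4)
k(O, N) = 5 + N + O**2 (k(O, N) = 5 + (O*O + N) = 5 + (O**2 + N) = 5 + (N + O**2) = 5 + N + O**2)
B(C) = 30 + C (B(C) = 5 + C + 5**2 = 5 + C + 25 = 30 + C)
j(w) = sqrt(4 + w) (j(w) = sqrt(w + 4) = sqrt(4 + w))
j(B(1))**2*t(-3) - 21 = (sqrt(4 + (30 + 1)))**2*(-3) - 21 = (sqrt(4 + 31))**2*(-3) - 21 = (sqrt(35))**2*(-3) - 21 = 35*(-3) - 21 = -105 - 21 = -126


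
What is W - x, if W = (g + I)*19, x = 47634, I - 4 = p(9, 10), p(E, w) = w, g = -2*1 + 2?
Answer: -47368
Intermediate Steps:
g = 0 (g = -2 + 2 = 0)
I = 14 (I = 4 + 10 = 14)
W = 266 (W = (0 + 14)*19 = 14*19 = 266)
W - x = 266 - 1*47634 = 266 - 47634 = -47368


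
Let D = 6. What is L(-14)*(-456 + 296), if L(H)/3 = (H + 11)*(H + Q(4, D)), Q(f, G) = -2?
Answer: -23040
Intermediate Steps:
L(H) = 3*(-2 + H)*(11 + H) (L(H) = 3*((H + 11)*(H - 2)) = 3*((11 + H)*(-2 + H)) = 3*((-2 + H)*(11 + H)) = 3*(-2 + H)*(11 + H))
L(-14)*(-456 + 296) = (-66 + 3*(-14)² + 27*(-14))*(-456 + 296) = (-66 + 3*196 - 378)*(-160) = (-66 + 588 - 378)*(-160) = 144*(-160) = -23040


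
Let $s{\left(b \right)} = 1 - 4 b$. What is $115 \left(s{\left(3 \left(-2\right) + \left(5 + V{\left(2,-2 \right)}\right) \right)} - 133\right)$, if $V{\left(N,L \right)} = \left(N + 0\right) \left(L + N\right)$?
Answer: $-14720$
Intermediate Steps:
$V{\left(N,L \right)} = N \left(L + N\right)$
$115 \left(s{\left(3 \left(-2\right) + \left(5 + V{\left(2,-2 \right)}\right) \right)} - 133\right) = 115 \left(\left(1 - 4 \left(3 \left(-2\right) + \left(5 + 2 \left(-2 + 2\right)\right)\right)\right) - 133\right) = 115 \left(\left(1 - 4 \left(-6 + \left(5 + 2 \cdot 0\right)\right)\right) - 133\right) = 115 \left(\left(1 - 4 \left(-6 + \left(5 + 0\right)\right)\right) - 133\right) = 115 \left(\left(1 - 4 \left(-6 + 5\right)\right) - 133\right) = 115 \left(\left(1 - -4\right) - 133\right) = 115 \left(\left(1 + 4\right) - 133\right) = 115 \left(5 - 133\right) = 115 \left(-128\right) = -14720$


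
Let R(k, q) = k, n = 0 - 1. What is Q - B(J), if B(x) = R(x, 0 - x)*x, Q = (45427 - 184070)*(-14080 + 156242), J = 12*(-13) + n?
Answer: -19709790815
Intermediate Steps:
n = -1
J = -157 (J = 12*(-13) - 1 = -156 - 1 = -157)
Q = -19709766166 (Q = -138643*142162 = -19709766166)
B(x) = x**2 (B(x) = x*x = x**2)
Q - B(J) = -19709766166 - 1*(-157)**2 = -19709766166 - 1*24649 = -19709766166 - 24649 = -19709790815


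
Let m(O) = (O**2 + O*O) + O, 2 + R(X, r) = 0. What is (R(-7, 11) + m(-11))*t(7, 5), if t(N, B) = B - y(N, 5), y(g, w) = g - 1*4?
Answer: 458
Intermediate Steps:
y(g, w) = -4 + g (y(g, w) = g - 4 = -4 + g)
R(X, r) = -2 (R(X, r) = -2 + 0 = -2)
t(N, B) = 4 + B - N (t(N, B) = B - (-4 + N) = B + (4 - N) = 4 + B - N)
m(O) = O + 2*O**2 (m(O) = (O**2 + O**2) + O = 2*O**2 + O = O + 2*O**2)
(R(-7, 11) + m(-11))*t(7, 5) = (-2 - 11*(1 + 2*(-11)))*(4 + 5 - 1*7) = (-2 - 11*(1 - 22))*(4 + 5 - 7) = (-2 - 11*(-21))*2 = (-2 + 231)*2 = 229*2 = 458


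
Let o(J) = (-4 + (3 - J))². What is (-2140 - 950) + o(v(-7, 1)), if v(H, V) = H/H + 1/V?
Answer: -3081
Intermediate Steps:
v(H, V) = 1 + 1/V
o(J) = (-1 - J)²
(-2140 - 950) + o(v(-7, 1)) = (-2140 - 950) + (1 + (1 + 1)/1)² = -3090 + (1 + 1*2)² = -3090 + (1 + 2)² = -3090 + 3² = -3090 + 9 = -3081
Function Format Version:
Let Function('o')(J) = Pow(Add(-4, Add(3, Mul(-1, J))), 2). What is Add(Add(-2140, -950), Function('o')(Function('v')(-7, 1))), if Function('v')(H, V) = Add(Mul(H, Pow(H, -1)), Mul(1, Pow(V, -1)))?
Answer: -3081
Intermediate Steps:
Function('v')(H, V) = Add(1, Pow(V, -1))
Function('o')(J) = Pow(Add(-1, Mul(-1, J)), 2)
Add(Add(-2140, -950), Function('o')(Function('v')(-7, 1))) = Add(Add(-2140, -950), Pow(Add(1, Mul(Pow(1, -1), Add(1, 1))), 2)) = Add(-3090, Pow(Add(1, Mul(1, 2)), 2)) = Add(-3090, Pow(Add(1, 2), 2)) = Add(-3090, Pow(3, 2)) = Add(-3090, 9) = -3081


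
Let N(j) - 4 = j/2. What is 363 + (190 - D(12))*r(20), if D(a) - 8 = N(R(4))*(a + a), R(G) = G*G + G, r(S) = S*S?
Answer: -61237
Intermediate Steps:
r(S) = S²
R(G) = G + G² (R(G) = G² + G = G + G²)
N(j) = 4 + j/2
D(a) = 8 + 28*a (D(a) = 8 + (4 + (4*(1 + 4))/2)*(a + a) = 8 + (4 + (4*5)/2)*(2*a) = 8 + (4 + (½)*20)*(2*a) = 8 + (4 + 10)*(2*a) = 8 + 14*(2*a) = 8 + 28*a)
363 + (190 - D(12))*r(20) = 363 + (190 - (8 + 28*12))*20² = 363 + (190 - (8 + 336))*400 = 363 + (190 - 1*344)*400 = 363 + (190 - 344)*400 = 363 - 154*400 = 363 - 61600 = -61237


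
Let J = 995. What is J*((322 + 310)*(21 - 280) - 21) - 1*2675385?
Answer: -165565840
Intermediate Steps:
J*((322 + 310)*(21 - 280) - 21) - 1*2675385 = 995*((322 + 310)*(21 - 280) - 21) - 1*2675385 = 995*(632*(-259) - 21) - 2675385 = 995*(-163688 - 21) - 2675385 = 995*(-163709) - 2675385 = -162890455 - 2675385 = -165565840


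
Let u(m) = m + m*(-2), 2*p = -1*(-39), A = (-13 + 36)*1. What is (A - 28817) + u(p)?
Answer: -57627/2 ≈ -28814.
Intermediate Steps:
A = 23 (A = 23*1 = 23)
p = 39/2 (p = (-1*(-39))/2 = (½)*39 = 39/2 ≈ 19.500)
u(m) = -m (u(m) = m - 2*m = -m)
(A - 28817) + u(p) = (23 - 28817) - 1*39/2 = -28794 - 39/2 = -57627/2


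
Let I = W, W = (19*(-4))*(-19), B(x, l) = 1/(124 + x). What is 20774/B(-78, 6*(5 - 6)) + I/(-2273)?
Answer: 2172086448/2273 ≈ 9.5560e+5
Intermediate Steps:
W = 1444 (W = -76*(-19) = 1444)
I = 1444
20774/B(-78, 6*(5 - 6)) + I/(-2273) = 20774/(1/(124 - 78)) + 1444/(-2273) = 20774/(1/46) + 1444*(-1/2273) = 20774/(1/46) - 1444/2273 = 20774*46 - 1444/2273 = 955604 - 1444/2273 = 2172086448/2273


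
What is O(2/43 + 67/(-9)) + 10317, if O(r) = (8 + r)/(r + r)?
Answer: 59074909/5726 ≈ 10317.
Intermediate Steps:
O(r) = (8 + r)/(2*r) (O(r) = (8 + r)/((2*r)) = (8 + r)*(1/(2*r)) = (8 + r)/(2*r))
O(2/43 + 67/(-9)) + 10317 = (8 + (2/43 + 67/(-9)))/(2*(2/43 + 67/(-9))) + 10317 = (8 + (2*(1/43) + 67*(-⅑)))/(2*(2*(1/43) + 67*(-⅑))) + 10317 = (8 + (2/43 - 67/9))/(2*(2/43 - 67/9)) + 10317 = (8 - 2863/387)/(2*(-2863/387)) + 10317 = (½)*(-387/2863)*(233/387) + 10317 = -233/5726 + 10317 = 59074909/5726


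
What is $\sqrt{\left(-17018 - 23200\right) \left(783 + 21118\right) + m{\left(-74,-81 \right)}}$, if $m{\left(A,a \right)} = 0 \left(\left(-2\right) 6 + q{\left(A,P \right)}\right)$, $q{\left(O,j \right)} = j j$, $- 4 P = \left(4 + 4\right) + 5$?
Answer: $11 i \sqrt{7279458} \approx 29679.0 i$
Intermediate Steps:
$P = - \frac{13}{4}$ ($P = - \frac{\left(4 + 4\right) + 5}{4} = - \frac{8 + 5}{4} = \left(- \frac{1}{4}\right) 13 = - \frac{13}{4} \approx -3.25$)
$q{\left(O,j \right)} = j^{2}$
$m{\left(A,a \right)} = 0$ ($m{\left(A,a \right)} = 0 \left(\left(-2\right) 6 + \left(- \frac{13}{4}\right)^{2}\right) = 0 \left(-12 + \frac{169}{16}\right) = 0 \left(- \frac{23}{16}\right) = 0$)
$\sqrt{\left(-17018 - 23200\right) \left(783 + 21118\right) + m{\left(-74,-81 \right)}} = \sqrt{\left(-17018 - 23200\right) \left(783 + 21118\right) + 0} = \sqrt{\left(-40218\right) 21901 + 0} = \sqrt{-880814418 + 0} = \sqrt{-880814418} = 11 i \sqrt{7279458}$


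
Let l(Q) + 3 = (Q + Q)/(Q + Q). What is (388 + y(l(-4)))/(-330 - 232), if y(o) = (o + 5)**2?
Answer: -397/562 ≈ -0.70641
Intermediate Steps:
l(Q) = -2 (l(Q) = -3 + (Q + Q)/(Q + Q) = -3 + (2*Q)/((2*Q)) = -3 + (2*Q)*(1/(2*Q)) = -3 + 1 = -2)
y(o) = (5 + o)**2
(388 + y(l(-4)))/(-330 - 232) = (388 + (5 - 2)**2)/(-330 - 232) = (388 + 3**2)/(-562) = (388 + 9)*(-1/562) = 397*(-1/562) = -397/562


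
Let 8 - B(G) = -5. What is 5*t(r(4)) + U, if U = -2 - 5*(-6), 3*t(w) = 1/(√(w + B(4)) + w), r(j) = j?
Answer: 64/3 + 5*√17/3 ≈ 28.205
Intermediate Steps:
B(G) = 13 (B(G) = 8 - 1*(-5) = 8 + 5 = 13)
t(w) = 1/(3*(w + √(13 + w))) (t(w) = 1/(3*(√(w + 13) + w)) = 1/(3*(√(13 + w) + w)) = 1/(3*(w + √(13 + w))))
U = 28 (U = -2 + 30 = 28)
5*t(r(4)) + U = 5*(1/(3*(4 + √(13 + 4)))) + 28 = 5*(1/(3*(4 + √17))) + 28 = 5/(3*(4 + √17)) + 28 = 28 + 5/(3*(4 + √17))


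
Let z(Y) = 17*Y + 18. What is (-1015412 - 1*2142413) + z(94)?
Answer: -3156209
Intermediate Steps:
z(Y) = 18 + 17*Y
(-1015412 - 1*2142413) + z(94) = (-1015412 - 1*2142413) + (18 + 17*94) = (-1015412 - 2142413) + (18 + 1598) = -3157825 + 1616 = -3156209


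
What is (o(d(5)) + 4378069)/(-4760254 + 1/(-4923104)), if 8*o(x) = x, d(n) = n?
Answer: -21553692083116/23435225508417 ≈ -0.91971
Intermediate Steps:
o(x) = x/8
(o(d(5)) + 4378069)/(-4760254 + 1/(-4923104)) = ((1/8)*5 + 4378069)/(-4760254 + 1/(-4923104)) = (5/8 + 4378069)/(-4760254 - 1/4923104) = 35024557/(8*(-23435225508417/4923104)) = (35024557/8)*(-4923104/23435225508417) = -21553692083116/23435225508417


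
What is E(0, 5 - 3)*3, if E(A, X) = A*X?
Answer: 0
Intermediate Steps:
E(0, 5 - 3)*3 = (0*(5 - 3))*3 = (0*2)*3 = 0*3 = 0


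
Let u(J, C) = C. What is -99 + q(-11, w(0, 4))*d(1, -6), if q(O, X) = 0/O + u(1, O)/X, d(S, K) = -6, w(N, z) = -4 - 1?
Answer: -561/5 ≈ -112.20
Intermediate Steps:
w(N, z) = -5
q(O, X) = O/X (q(O, X) = 0/O + O/X = 0 + O/X = O/X)
-99 + q(-11, w(0, 4))*d(1, -6) = -99 - 11/(-5)*(-6) = -99 - 11*(-1/5)*(-6) = -99 + (11/5)*(-6) = -99 - 66/5 = -561/5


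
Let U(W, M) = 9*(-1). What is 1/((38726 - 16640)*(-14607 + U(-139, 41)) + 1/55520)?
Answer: -55520/17922354347519 ≈ -3.0978e-9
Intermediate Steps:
U(W, M) = -9
1/((38726 - 16640)*(-14607 + U(-139, 41)) + 1/55520) = 1/((38726 - 16640)*(-14607 - 9) + 1/55520) = 1/(22086*(-14616) + 1/55520) = 1/(-322808976 + 1/55520) = 1/(-17922354347519/55520) = -55520/17922354347519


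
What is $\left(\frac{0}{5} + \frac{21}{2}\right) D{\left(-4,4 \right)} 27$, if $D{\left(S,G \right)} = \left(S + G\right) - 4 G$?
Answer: $-4536$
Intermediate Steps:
$D{\left(S,G \right)} = S - 3 G$ ($D{\left(S,G \right)} = \left(G + S\right) - 4 G = S - 3 G$)
$\left(\frac{0}{5} + \frac{21}{2}\right) D{\left(-4,4 \right)} 27 = \left(\frac{0}{5} + \frac{21}{2}\right) \left(-4 - 12\right) 27 = \left(0 \cdot \frac{1}{5} + 21 \cdot \frac{1}{2}\right) \left(-4 - 12\right) 27 = \left(0 + \frac{21}{2}\right) \left(-16\right) 27 = \frac{21}{2} \left(-16\right) 27 = \left(-168\right) 27 = -4536$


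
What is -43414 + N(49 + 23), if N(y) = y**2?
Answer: -38230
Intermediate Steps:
-43414 + N(49 + 23) = -43414 + (49 + 23)**2 = -43414 + 72**2 = -43414 + 5184 = -38230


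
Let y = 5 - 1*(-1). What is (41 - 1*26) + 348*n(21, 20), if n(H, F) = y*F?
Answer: 41775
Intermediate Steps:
y = 6 (y = 5 + 1 = 6)
n(H, F) = 6*F
(41 - 1*26) + 348*n(21, 20) = (41 - 1*26) + 348*(6*20) = (41 - 26) + 348*120 = 15 + 41760 = 41775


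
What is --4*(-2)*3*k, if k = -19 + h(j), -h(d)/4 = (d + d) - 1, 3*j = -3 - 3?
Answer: -24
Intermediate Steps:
j = -2 (j = (-3 - 3)/3 = (⅓)*(-6) = -2)
h(d) = 4 - 8*d (h(d) = -4*((d + d) - 1) = -4*(2*d - 1) = -4*(-1 + 2*d) = 4 - 8*d)
k = 1 (k = -19 + (4 - 8*(-2)) = -19 + (4 + 16) = -19 + 20 = 1)
--4*(-2)*3*k = --4*(-2)*3 = -8*3 = -24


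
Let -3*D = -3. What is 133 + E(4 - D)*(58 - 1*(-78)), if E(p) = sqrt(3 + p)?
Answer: 133 + 136*sqrt(6) ≈ 466.13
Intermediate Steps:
D = 1 (D = -1/3*(-3) = 1)
133 + E(4 - D)*(58 - 1*(-78)) = 133 + sqrt(3 + (4 - 1*1))*(58 - 1*(-78)) = 133 + sqrt(3 + (4 - 1))*(58 + 78) = 133 + sqrt(3 + 3)*136 = 133 + sqrt(6)*136 = 133 + 136*sqrt(6)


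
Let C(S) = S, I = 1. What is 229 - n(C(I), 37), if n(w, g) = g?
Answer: 192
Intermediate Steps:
229 - n(C(I), 37) = 229 - 1*37 = 229 - 37 = 192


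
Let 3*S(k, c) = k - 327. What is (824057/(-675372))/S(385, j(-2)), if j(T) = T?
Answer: -824057/13057192 ≈ -0.063111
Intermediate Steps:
S(k, c) = -109 + k/3 (S(k, c) = (k - 327)/3 = (-327 + k)/3 = -109 + k/3)
(824057/(-675372))/S(385, j(-2)) = (824057/(-675372))/(-109 + (⅓)*385) = (824057*(-1/675372))/(-109 + 385/3) = -824057/(675372*58/3) = -824057/675372*3/58 = -824057/13057192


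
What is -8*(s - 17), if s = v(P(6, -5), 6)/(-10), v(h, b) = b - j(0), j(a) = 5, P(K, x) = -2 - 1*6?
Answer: 684/5 ≈ 136.80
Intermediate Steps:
P(K, x) = -8 (P(K, x) = -2 - 6 = -8)
v(h, b) = -5 + b (v(h, b) = b - 1*5 = b - 5 = -5 + b)
s = -1/10 (s = (-5 + 6)/(-10) = 1*(-1/10) = -1/10 ≈ -0.10000)
-8*(s - 17) = -8*(-1/10 - 17) = -8*(-171/10) = 684/5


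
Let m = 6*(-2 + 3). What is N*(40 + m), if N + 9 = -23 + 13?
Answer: -874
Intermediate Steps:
N = -19 (N = -9 + (-23 + 13) = -9 - 10 = -19)
m = 6 (m = 6*1 = 6)
N*(40 + m) = -19*(40 + 6) = -19*46 = -874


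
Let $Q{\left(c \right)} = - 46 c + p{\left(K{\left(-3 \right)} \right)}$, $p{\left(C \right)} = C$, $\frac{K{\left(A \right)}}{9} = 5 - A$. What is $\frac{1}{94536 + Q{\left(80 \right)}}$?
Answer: $\frac{1}{90928} \approx 1.0998 \cdot 10^{-5}$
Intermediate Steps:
$K{\left(A \right)} = 45 - 9 A$ ($K{\left(A \right)} = 9 \left(5 - A\right) = 45 - 9 A$)
$Q{\left(c \right)} = 72 - 46 c$ ($Q{\left(c \right)} = - 46 c + \left(45 - -27\right) = - 46 c + \left(45 + 27\right) = - 46 c + 72 = 72 - 46 c$)
$\frac{1}{94536 + Q{\left(80 \right)}} = \frac{1}{94536 + \left(72 - 3680\right)} = \frac{1}{94536 - 3608} = \frac{1}{90928}$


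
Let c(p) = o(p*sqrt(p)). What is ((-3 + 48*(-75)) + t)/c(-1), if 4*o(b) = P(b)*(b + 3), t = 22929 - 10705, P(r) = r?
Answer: -17242/5 + 51726*I/5 ≈ -3448.4 + 10345.0*I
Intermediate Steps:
t = 12224
o(b) = b*(3 + b)/4 (o(b) = (b*(b + 3))/4 = (b*(3 + b))/4 = b*(3 + b)/4)
c(p) = p**(3/2)*(3 + p**(3/2))/4 (c(p) = (p*sqrt(p))*(3 + p*sqrt(p))/4 = p**(3/2)*(3 + p**(3/2))/4)
((-3 + 48*(-75)) + t)/c(-1) = ((-3 + 48*(-75)) + 12224)/((1/4)*(-1)**3 + 3*(-1)**(3/2)/4) = ((-3 - 3600) + 12224)/((1/4)*(-1) + 3*(-I)/4) = (-3603 + 12224)/(-1/4 - 3*I/4) = 8621*(8*(-1/4 + 3*I/4)/5) = 68968*(-1/4 + 3*I/4)/5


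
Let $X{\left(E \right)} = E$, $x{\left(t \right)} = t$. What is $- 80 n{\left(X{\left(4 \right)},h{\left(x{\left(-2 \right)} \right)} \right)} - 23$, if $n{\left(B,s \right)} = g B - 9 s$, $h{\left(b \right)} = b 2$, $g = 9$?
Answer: $-5783$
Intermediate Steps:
$h{\left(b \right)} = 2 b$
$n{\left(B,s \right)} = - 9 s + 9 B$ ($n{\left(B,s \right)} = 9 B - 9 s = - 9 s + 9 B$)
$- 80 n{\left(X{\left(4 \right)},h{\left(x{\left(-2 \right)} \right)} \right)} - 23 = - 80 \left(- 9 \cdot 2 \left(-2\right) + 9 \cdot 4\right) - 23 = - 80 \left(\left(-9\right) \left(-4\right) + 36\right) - 23 = - 80 \left(36 + 36\right) - 23 = \left(-80\right) 72 - 23 = -5760 - 23 = -5783$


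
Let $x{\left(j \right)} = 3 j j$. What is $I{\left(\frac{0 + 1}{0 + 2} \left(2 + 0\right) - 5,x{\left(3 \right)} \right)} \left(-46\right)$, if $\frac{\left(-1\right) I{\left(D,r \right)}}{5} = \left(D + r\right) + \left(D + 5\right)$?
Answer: $5520$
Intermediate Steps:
$x{\left(j \right)} = 3 j^{2}$
$I{\left(D,r \right)} = -25 - 10 D - 5 r$ ($I{\left(D,r \right)} = - 5 \left(\left(D + r\right) + \left(D + 5\right)\right) = - 5 \left(\left(D + r\right) + \left(5 + D\right)\right) = - 5 \left(5 + r + 2 D\right) = -25 - 10 D - 5 r$)
$I{\left(\frac{0 + 1}{0 + 2} \left(2 + 0\right) - 5,x{\left(3 \right)} \right)} \left(-46\right) = \left(-25 - 10 \left(\frac{0 + 1}{0 + 2} \left(2 + 0\right) - 5\right) - 5 \cdot 3 \cdot 3^{2}\right) \left(-46\right) = \left(-25 - 10 \left(1 \cdot \frac{1}{2} \cdot 2 - 5\right) - 5 \cdot 3 \cdot 9\right) \left(-46\right) = \left(-25 - 10 \left(1 \cdot \frac{1}{2} \cdot 2 - 5\right) - 135\right) \left(-46\right) = \left(-25 - 10 \left(\frac{1}{2} \cdot 2 - 5\right) - 135\right) \left(-46\right) = \left(-25 - 10 \left(1 - 5\right) - 135\right) \left(-46\right) = \left(-25 - -40 - 135\right) \left(-46\right) = \left(-25 + 40 - 135\right) \left(-46\right) = \left(-120\right) \left(-46\right) = 5520$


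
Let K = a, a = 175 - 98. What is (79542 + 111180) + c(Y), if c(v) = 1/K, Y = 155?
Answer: 14685595/77 ≈ 1.9072e+5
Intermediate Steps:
a = 77
K = 77
c(v) = 1/77
(79542 + 111180) + c(Y) = (79542 + 111180) + 1/77 = 190722 + 1/77 = 14685595/77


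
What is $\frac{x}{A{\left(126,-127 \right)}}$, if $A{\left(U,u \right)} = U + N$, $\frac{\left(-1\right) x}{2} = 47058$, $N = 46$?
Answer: $- \frac{23529}{43} \approx -547.19$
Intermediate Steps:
$x = -94116$ ($x = \left(-2\right) 47058 = -94116$)
$A{\left(U,u \right)} = 46 + U$ ($A{\left(U,u \right)} = U + 46 = 46 + U$)
$\frac{x}{A{\left(126,-127 \right)}} = - \frac{94116}{46 + 126} = - \frac{94116}{172} = \left(-94116\right) \frac{1}{172} = - \frac{23529}{43}$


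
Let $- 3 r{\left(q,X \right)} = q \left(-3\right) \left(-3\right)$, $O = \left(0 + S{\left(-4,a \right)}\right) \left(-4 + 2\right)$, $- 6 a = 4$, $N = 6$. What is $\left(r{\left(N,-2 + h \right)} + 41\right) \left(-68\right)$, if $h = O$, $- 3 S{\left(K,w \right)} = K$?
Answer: $-1564$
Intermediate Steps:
$a = - \frac{2}{3}$ ($a = \left(- \frac{1}{6}\right) 4 = - \frac{2}{3} \approx -0.66667$)
$S{\left(K,w \right)} = - \frac{K}{3}$
$O = - \frac{8}{3}$ ($O = \left(0 - - \frac{4}{3}\right) \left(-4 + 2\right) = \left(0 + \frac{4}{3}\right) \left(-2\right) = \frac{4}{3} \left(-2\right) = - \frac{8}{3} \approx -2.6667$)
$h = - \frac{8}{3} \approx -2.6667$
$r{\left(q,X \right)} = - 3 q$ ($r{\left(q,X \right)} = - \frac{q \left(-3\right) \left(-3\right)}{3} = - \frac{- 3 q \left(-3\right)}{3} = - \frac{9 q}{3} = - 3 q$)
$\left(r{\left(N,-2 + h \right)} + 41\right) \left(-68\right) = \left(\left(-3\right) 6 + 41\right) \left(-68\right) = \left(-18 + 41\right) \left(-68\right) = 23 \left(-68\right) = -1564$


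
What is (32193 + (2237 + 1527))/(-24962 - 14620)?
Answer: -35957/39582 ≈ -0.90842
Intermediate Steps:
(32193 + (2237 + 1527))/(-24962 - 14620) = (32193 + 3764)/(-39582) = 35957*(-1/39582) = -35957/39582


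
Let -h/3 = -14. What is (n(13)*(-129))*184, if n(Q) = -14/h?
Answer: 7912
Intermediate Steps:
h = 42 (h = -3*(-14) = 42)
n(Q) = -1/3 (n(Q) = -14/42 = -14*1/42 = -1/3)
(n(13)*(-129))*184 = -1/3*(-129)*184 = 43*184 = 7912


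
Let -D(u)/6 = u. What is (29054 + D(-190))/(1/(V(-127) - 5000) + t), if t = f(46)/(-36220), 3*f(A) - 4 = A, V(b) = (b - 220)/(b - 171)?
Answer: -162912426474204/3562111 ≈ -4.5735e+7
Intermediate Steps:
V(b) = (-220 + b)/(-171 + b)
D(u) = -6*u
f(A) = 4/3 + A/3
t = -5/10866 (t = (4/3 + (1/3)*46)/(-36220) = (4/3 + 46/3)*(-1/36220) = (50/3)*(-1/36220) = -5/10866 ≈ -0.00046015)
(29054 + D(-190))/(1/(V(-127) - 5000) + t) = (29054 - 6*(-190))/(1/((-220 - 127)/(-171 - 127) - 5000) - 5/10866) = (29054 + 1140)/(1/(-347/(-298) - 5000) - 5/10866) = 30194/(1/(-1/298*(-347) - 5000) - 5/10866) = 30194/(1/(347/298 - 5000) - 5/10866) = 30194/(1/(-1489653/298) - 5/10866) = 30194/(-298/1489653 - 5/10866) = 30194/(-3562111/5395523166) = 30194*(-5395523166/3562111) = -162912426474204/3562111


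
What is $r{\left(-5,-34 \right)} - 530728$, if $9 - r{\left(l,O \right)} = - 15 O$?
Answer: $-531229$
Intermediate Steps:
$r{\left(l,O \right)} = 9 + 15 O$ ($r{\left(l,O \right)} = 9 - - 15 O = 9 + 15 O$)
$r{\left(-5,-34 \right)} - 530728 = \left(9 + 15 \left(-34\right)\right) - 530728 = \left(9 - 510\right) - 530728 = -501 - 530728 = -531229$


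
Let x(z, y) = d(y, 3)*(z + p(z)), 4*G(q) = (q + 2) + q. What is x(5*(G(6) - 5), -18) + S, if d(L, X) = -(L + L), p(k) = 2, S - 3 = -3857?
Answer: -4052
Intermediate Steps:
S = -3854 (S = 3 - 3857 = -3854)
d(L, X) = -2*L
G(q) = ½ + q/2 (G(q) = ((q + 2) + q)/4 = ((2 + q) + q)/4 = (2 + 2*q)/4 = ½ + q/2)
x(z, y) = -2*y*(2 + z) (x(z, y) = (-2*y)*(z + 2) = (-2*y)*(2 + z) = -2*y*(2 + z))
x(5*(G(6) - 5), -18) + S = -2*(-18)*(2 + 5*((½ + (½)*6) - 5)) - 3854 = -2*(-18)*(2 + 5*((½ + 3) - 5)) - 3854 = -2*(-18)*(2 + 5*(7/2 - 5)) - 3854 = -2*(-18)*(2 + 5*(-3/2)) - 3854 = -2*(-18)*(2 - 15/2) - 3854 = -2*(-18)*(-11/2) - 3854 = -198 - 3854 = -4052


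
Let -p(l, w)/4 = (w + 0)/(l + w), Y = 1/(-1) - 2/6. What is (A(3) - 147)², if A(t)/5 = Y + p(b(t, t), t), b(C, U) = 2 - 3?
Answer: 303601/9 ≈ 33733.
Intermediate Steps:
Y = -4/3 (Y = 1*(-1) - 2*⅙ = -1 - ⅓ = -4/3 ≈ -1.3333)
b(C, U) = -1
p(l, w) = -4*w/(l + w) (p(l, w) = -4*(w + 0)/(l + w) = -4*w/(l + w))
A(t) = -20/3 - 20*t/(-1 + t) (A(t) = 5*(-4/3 - 4*t/(-1 + t)) = -20/3 - 20*t/(-1 + t))
(A(3) - 147)² = (20*(1 - 4*3)/(3*(-1 + 3)) - 147)² = ((20/3)*(1 - 12)/2 - 147)² = ((20/3)*(½)*(-11) - 147)² = (-110/3 - 147)² = (-551/3)² = 303601/9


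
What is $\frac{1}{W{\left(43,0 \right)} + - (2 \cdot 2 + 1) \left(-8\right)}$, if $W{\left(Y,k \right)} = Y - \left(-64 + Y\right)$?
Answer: $\frac{1}{104} \approx 0.0096154$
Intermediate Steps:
$W{\left(Y,k \right)} = 64$ ($W{\left(Y,k \right)} = Y - \left(-64 + Y\right) = 64$)
$\frac{1}{W{\left(43,0 \right)} + - (2 \cdot 2 + 1) \left(-8\right)} = \frac{1}{64 + - (2 \cdot 2 + 1) \left(-8\right)} = \frac{1}{64 + - (4 + 1) \left(-8\right)} = \frac{1}{64 + \left(-1\right) 5 \left(-8\right)} = \frac{1}{64 - -40} = \frac{1}{64 + 40} = \frac{1}{104}$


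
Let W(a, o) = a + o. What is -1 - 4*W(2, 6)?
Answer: -33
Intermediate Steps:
-1 - 4*W(2, 6) = -1 - 4*(2 + 6) = -1 - 4*8 = -1 - 32 = -33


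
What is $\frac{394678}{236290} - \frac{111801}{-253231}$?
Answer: $\frac{63181081454}{29917976495} \approx 2.1118$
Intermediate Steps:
$\frac{394678}{236290} - \frac{111801}{-253231} = 394678 \cdot \frac{1}{236290} - - \frac{111801}{253231} = \frac{197339}{118145} + \frac{111801}{253231} = \frac{63181081454}{29917976495}$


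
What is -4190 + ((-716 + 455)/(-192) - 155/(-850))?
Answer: -22785213/5440 ≈ -4188.5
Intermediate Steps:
-4190 + ((-716 + 455)/(-192) - 155/(-850)) = -4190 + (-261*(-1/192) - 155*(-1/850)) = -4190 + (87/64 + 31/170) = -4190 + 8387/5440 = -22785213/5440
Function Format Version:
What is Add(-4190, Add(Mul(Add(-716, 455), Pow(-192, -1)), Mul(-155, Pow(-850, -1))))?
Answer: Rational(-22785213, 5440) ≈ -4188.5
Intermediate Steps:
Add(-4190, Add(Mul(Add(-716, 455), Pow(-192, -1)), Mul(-155, Pow(-850, -1)))) = Add(-4190, Add(Mul(-261, Rational(-1, 192)), Mul(-155, Rational(-1, 850)))) = Add(-4190, Add(Rational(87, 64), Rational(31, 170))) = Add(-4190, Rational(8387, 5440)) = Rational(-22785213, 5440)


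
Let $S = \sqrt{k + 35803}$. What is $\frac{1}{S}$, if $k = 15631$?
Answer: $\frac{\sqrt{51434}}{51434} \approx 0.0044094$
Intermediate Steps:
$S = \sqrt{51434}$ ($S = \sqrt{15631 + 35803} = \sqrt{51434} \approx 226.79$)
$\frac{1}{S} = \frac{1}{\sqrt{51434}} = \frac{\sqrt{51434}}{51434}$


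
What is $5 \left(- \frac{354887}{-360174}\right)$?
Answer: $\frac{1774435}{360174} \approx 4.9266$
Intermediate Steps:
$5 \left(- \frac{354887}{-360174}\right) = 5 \left(\left(-354887\right) \left(- \frac{1}{360174}\right)\right) = 5 \cdot \frac{354887}{360174} = \frac{1774435}{360174}$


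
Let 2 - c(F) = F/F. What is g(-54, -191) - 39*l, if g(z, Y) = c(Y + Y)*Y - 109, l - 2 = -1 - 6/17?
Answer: -5529/17 ≈ -325.24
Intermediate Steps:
l = 11/17 (l = 2 + (-1 - 6/17) = 2 - 23/17 = 11/17 ≈ 0.64706)
c(F) = 1 (c(F) = 2 - F/F = 2 - 1*1 = 2 - 1 = 1)
g(z, Y) = -109 + Y (g(z, Y) = 1*Y - 109 = Y - 109 = -109 + Y)
g(-54, -191) - 39*l = (-109 - 191) - 39*11/17 = -300 - 1*429/17 = -300 - 429/17 = -5529/17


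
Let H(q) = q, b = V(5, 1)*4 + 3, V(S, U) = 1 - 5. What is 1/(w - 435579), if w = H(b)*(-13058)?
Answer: -1/265825 ≈ -3.7619e-6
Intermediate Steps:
V(S, U) = -4
b = -13 (b = -4*4 + 3 = -16 + 3 = -13)
w = 169754 (w = -13*(-13058) = 169754)
1/(w - 435579) = 1/(169754 - 435579) = 1/(-265825) = -1/265825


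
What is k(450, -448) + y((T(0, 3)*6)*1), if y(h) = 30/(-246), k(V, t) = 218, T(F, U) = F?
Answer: 8933/41 ≈ 217.88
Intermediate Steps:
y(h) = -5/41 (y(h) = 30*(-1/246) = -5/41)
k(450, -448) + y((T(0, 3)*6)*1) = 218 - 5/41 = 8933/41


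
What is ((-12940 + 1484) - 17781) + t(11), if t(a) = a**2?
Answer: -29116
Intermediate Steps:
((-12940 + 1484) - 17781) + t(11) = ((-12940 + 1484) - 17781) + 11**2 = (-11456 - 17781) + 121 = -29237 + 121 = -29116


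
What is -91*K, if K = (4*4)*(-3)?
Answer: 4368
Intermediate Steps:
K = -48 (K = 16*(-3) = -48)
-91*K = -91*(-48) = 4368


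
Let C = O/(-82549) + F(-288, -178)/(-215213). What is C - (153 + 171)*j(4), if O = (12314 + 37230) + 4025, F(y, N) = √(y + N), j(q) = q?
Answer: -107037073/82549 - I*√466/215213 ≈ -1296.6 - 0.00010031*I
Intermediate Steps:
F(y, N) = √(N + y)
O = 53569 (O = 49544 + 4025 = 53569)
C = -53569/82549 - I*√466/215213 (C = 53569/(-82549) + √(-178 - 288)/(-215213) = 53569*(-1/82549) + √(-466)*(-1/215213) = -53569/82549 + (I*√466)*(-1/215213) = -53569/82549 - I*√466/215213 ≈ -0.64894 - 0.00010031*I)
C - (153 + 171)*j(4) = (-53569/82549 - I*√466/215213) - (153 + 171)*4 = (-53569/82549 - I*√466/215213) - 324*4 = (-53569/82549 - I*√466/215213) - 1*1296 = (-53569/82549 - I*√466/215213) - 1296 = -107037073/82549 - I*√466/215213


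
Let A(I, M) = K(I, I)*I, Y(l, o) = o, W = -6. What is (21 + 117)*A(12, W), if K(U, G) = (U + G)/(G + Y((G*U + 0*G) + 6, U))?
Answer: 1656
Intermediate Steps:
K(U, G) = 1 (K(U, G) = (U + G)/(G + U) = (G + U)/(G + U) = 1)
A(I, M) = I (A(I, M) = 1*I = I)
(21 + 117)*A(12, W) = (21 + 117)*12 = 138*12 = 1656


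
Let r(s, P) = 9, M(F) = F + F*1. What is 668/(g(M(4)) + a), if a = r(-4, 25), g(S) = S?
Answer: 668/17 ≈ 39.294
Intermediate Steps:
M(F) = 2*F (M(F) = F + F = 2*F)
a = 9
668/(g(M(4)) + a) = 668/(2*4 + 9) = 668/(8 + 9) = 668/17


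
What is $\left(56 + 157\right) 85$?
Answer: $18105$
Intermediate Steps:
$\left(56 + 157\right) 85 = 213 \cdot 85 = 18105$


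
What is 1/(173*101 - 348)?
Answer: 1/17125 ≈ 5.8394e-5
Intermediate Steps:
1/(173*101 - 348) = 1/(17473 - 348) = 1/17125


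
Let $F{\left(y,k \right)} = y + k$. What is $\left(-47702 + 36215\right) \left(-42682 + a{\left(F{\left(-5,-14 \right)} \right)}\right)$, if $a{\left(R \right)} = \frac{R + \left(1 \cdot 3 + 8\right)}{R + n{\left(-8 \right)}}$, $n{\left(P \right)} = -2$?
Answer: $490283758$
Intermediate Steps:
$F{\left(y,k \right)} = k + y$
$a{\left(R \right)} = \frac{11 + R}{-2 + R}$ ($a{\left(R \right)} = \frac{R + \left(1 \cdot 3 + 8\right)}{R - 2} = \frac{R + \left(3 + 8\right)}{-2 + R} = \frac{R + 11}{-2 + R} = \frac{11 + R}{-2 + R}$)
$\left(-47702 + 36215\right) \left(-42682 + a{\left(F{\left(-5,-14 \right)} \right)}\right) = \left(-47702 + 36215\right) \left(-42682 + \frac{11 - 19}{-2 - 19}\right) = - 11487 \left(-42682 + \frac{11 - 19}{-2 - 19}\right) = - 11487 \left(-42682 + \frac{1}{-21} \left(-8\right)\right) = - 11487 \left(-42682 - - \frac{8}{21}\right) = - 11487 \left(-42682 + \frac{8}{21}\right) = \left(-11487\right) \left(- \frac{896314}{21}\right) = 490283758$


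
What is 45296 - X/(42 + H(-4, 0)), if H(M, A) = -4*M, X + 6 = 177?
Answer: 2626997/58 ≈ 45293.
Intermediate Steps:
X = 171 (X = -6 + 177 = 171)
45296 - X/(42 + H(-4, 0)) = 45296 - 171/(42 - 4*(-4)) = 45296 - 171/(42 + 16) = 45296 - 171/58 = 2626997/58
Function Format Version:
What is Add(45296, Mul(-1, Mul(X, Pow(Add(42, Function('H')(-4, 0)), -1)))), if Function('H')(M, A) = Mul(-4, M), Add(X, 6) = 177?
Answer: Rational(2626997, 58) ≈ 45293.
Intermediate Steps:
X = 171 (X = Add(-6, 177) = 171)
Add(45296, Mul(-1, Mul(X, Pow(Add(42, Function('H')(-4, 0)), -1)))) = Add(45296, Mul(-1, Mul(171, Pow(Add(42, Mul(-4, -4)), -1)))) = Add(45296, Mul(-1, Mul(171, Pow(Add(42, 16), -1)))) = Add(45296, Mul(-1, Mul(171, Pow(58, -1)))) = Add(45296, Mul(-1, Mul(171, Rational(1, 58)))) = Add(45296, Mul(-1, Rational(171, 58))) = Add(45296, Rational(-171, 58)) = Rational(2626997, 58)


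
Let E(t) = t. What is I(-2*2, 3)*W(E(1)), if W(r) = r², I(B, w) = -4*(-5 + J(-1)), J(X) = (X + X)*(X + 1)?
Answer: 20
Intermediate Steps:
J(X) = 2*X*(1 + X) (J(X) = (2*X)*(1 + X) = 2*X*(1 + X))
I(B, w) = 20 (I(B, w) = -4*(-5 + 2*(-1)*(1 - 1)) = -4*(-5 + 2*(-1)*0) = -4*(-5 + 0) = -4*(-5) = 20)
I(-2*2, 3)*W(E(1)) = 20*1² = 20*1 = 20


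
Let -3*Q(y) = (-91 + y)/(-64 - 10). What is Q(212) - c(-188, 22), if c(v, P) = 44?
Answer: -9647/222 ≈ -43.455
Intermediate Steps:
Q(y) = -91/222 + y/222 (Q(y) = -(-91 + y)/(3*(-64 - 10)) = -(-91 + y)/(3*(-74)) = -(-91 + y)*(-1)/(3*74) = -(91/74 - y/74)/3 = -91/222 + y/222)
Q(212) - c(-188, 22) = (-91/222 + (1/222)*212) - 1*44 = (-91/222 + 106/111) - 44 = 121/222 - 44 = -9647/222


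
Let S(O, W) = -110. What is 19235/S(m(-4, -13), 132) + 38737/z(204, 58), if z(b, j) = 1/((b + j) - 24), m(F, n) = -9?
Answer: 202823085/22 ≈ 9.2192e+6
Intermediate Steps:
z(b, j) = 1/(-24 + b + j)
19235/S(m(-4, -13), 132) + 38737/z(204, 58) = 19235/(-110) + 38737/(1/(-24 + 204 + 58)) = 19235*(-1/110) + 38737/(1/238) = -3847/22 + 38737/(1/238) = -3847/22 + 38737*238 = -3847/22 + 9219406 = 202823085/22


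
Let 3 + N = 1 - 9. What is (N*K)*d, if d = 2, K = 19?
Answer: -418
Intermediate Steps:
N = -11 (N = -3 + (1 - 9) = -3 - 8 = -11)
(N*K)*d = -11*19*2 = -209*2 = -418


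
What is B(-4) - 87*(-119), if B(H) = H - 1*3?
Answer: 10346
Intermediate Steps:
B(H) = -3 + H (B(H) = H - 3 = -3 + H)
B(-4) - 87*(-119) = (-3 - 4) - 87*(-119) = -7 + 10353 = 10346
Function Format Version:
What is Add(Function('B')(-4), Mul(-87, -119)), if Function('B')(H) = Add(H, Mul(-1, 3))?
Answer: 10346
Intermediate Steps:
Function('B')(H) = Add(-3, H) (Function('B')(H) = Add(H, -3) = Add(-3, H))
Add(Function('B')(-4), Mul(-87, -119)) = Add(Add(-3, -4), Mul(-87, -119)) = Add(-7, 10353) = 10346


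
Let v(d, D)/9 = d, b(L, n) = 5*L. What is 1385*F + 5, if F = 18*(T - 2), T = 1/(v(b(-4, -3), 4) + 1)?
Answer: -8948975/179 ≈ -49994.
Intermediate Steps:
v(d, D) = 9*d
T = -1/179 (T = 1/(9*(5*(-4)) + 1) = 1/(9*(-20) + 1) = 1/(-180 + 1) = 1/(-179) = -1/179 ≈ -0.0055866)
F = -6462/179 (F = 18*(-1/179 - 2) = 18*(-359/179) = -6462/179 ≈ -36.101)
1385*F + 5 = 1385*(-6462/179) + 5 = -8949870/179 + 5 = -8948975/179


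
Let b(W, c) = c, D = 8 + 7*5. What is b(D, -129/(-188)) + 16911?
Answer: 3179397/188 ≈ 16912.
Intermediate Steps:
D = 43 (D = 8 + 35 = 43)
b(D, -129/(-188)) + 16911 = -129/(-188) + 16911 = -129*(-1/188) + 16911 = 129/188 + 16911 = 3179397/188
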